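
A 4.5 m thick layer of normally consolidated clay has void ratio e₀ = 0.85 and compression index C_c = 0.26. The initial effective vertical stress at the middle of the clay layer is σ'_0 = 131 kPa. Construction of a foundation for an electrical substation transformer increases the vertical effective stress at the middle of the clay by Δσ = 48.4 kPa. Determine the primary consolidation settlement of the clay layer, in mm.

Final effective stress: σ'_f = σ'_0 + Δσ = 131 + 48.4 = 179.4 kPa.
Normally consolidated clay, so the full stress increment lies on the virgin compression line:
S_c = C_c·H/(1+e₀)·log₁₀(σ'_f/σ'_0) = 0.26×4.5/(1+0.85)×log₁₀(179.4/131)
    = 0.63243 × 0.13655 = 0.08636 m

S_c ≈ 86.4 mm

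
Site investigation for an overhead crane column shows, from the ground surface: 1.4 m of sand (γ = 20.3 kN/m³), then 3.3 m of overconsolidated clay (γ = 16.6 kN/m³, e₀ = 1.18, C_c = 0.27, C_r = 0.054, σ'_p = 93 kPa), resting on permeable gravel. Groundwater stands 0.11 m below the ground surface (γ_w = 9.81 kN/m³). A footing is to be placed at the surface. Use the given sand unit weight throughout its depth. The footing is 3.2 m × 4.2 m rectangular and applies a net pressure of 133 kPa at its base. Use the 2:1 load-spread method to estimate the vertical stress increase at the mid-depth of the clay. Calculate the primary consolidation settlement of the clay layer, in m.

S_c ≈ 0.032 m

Mid-depth of clay below the ground surface: z = 1.4 + 3.3/2 = 3.05 m.
Total vertical stress at mid-clay: σ_v = 20.3×1.4 + 16.6×1.65 = 55.81 kPa.
Pore pressure: u = 9.81×(3.05 − 0.11) = 28.841 kPa.
Initial effective stress: σ'_0 = σ_v − u = 55.81 − 28.841 = 26.969 kPa.
Stress increase at mid-clay by the 2:1 spreading method:
Δσ = qBL/((B+z)(L+z)) = 133×3.2×4.2/((3.2+3.05)(4.2+3.05)) = 39.449 kPa
Final effective stress: σ'_f = 26.969 + 39.449 = 66.418 kPa.
σ'_f = 66.418 ≤ σ'_p = 93 kPa, so the clay remains overconsolidated and only the recompression index applies:
S_c = C_r·H/(1+e₀)·log₁₀(σ'_f/σ'_0) = 0.054×3.3/2.18×log₁₀(66.418/26.969)
    = 0.081745 × 0.39142 = 0.032 m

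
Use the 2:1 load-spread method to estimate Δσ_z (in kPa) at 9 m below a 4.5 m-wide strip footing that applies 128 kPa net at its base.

By the 2:1 method the load spreads at 1 horizontal : 2 vertical, so at depth z the loaded area has grown by z in each plan dimension:
Δσ = qB/(B+z) = 128×4.5/(4.5+9) = 42.667 kPa

Δσ_z ≈ 42.7 kPa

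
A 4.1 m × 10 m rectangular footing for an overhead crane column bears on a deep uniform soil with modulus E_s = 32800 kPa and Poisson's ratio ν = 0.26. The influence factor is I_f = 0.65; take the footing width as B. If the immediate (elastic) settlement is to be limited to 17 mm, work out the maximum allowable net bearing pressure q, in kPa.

q ≈ 224 kPa

S_e = q·B·(1−ν²)/E_s · I_f  ⇒  q = S_e·E_s / (B·(1−ν²)·I_f).
q = 0.017 × 32800 / (4.1 × 0.9324 × 0.65) = 224.4 kPa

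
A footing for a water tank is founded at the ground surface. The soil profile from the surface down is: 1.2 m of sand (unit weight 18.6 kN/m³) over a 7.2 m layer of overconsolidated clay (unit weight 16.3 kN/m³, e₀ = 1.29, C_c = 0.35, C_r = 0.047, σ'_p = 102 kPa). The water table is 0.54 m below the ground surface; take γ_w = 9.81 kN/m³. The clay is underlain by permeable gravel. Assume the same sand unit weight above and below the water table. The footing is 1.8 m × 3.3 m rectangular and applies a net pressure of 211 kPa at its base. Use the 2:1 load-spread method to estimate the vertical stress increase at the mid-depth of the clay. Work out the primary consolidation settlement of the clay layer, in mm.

Mid-depth of clay below the ground surface: z = 1.2 + 7.2/2 = 4.8 m.
Total vertical stress at mid-clay: σ_v = 18.6×1.2 + 16.3×3.6 = 81 kPa.
Pore pressure: u = 9.81×(4.8 − 0.54) = 41.791 kPa.
Initial effective stress: σ'_0 = σ_v − u = 81 − 41.791 = 39.209 kPa.
Stress increase at mid-clay by the 2:1 spreading method:
Δσ = qBL/((B+z)(L+z)) = 211×1.8×3.3/((1.8+4.8)(3.3+4.8)) = 23.444 kPa
Final effective stress: σ'_f = 39.209 + 23.444 = 62.653 kPa.
σ'_f = 62.653 ≤ σ'_p = 102 kPa, so the clay remains overconsolidated and only the recompression index applies:
S_c = C_r·H/(1+e₀)·log₁₀(σ'_f/σ'_0) = 0.047×7.2/2.29×log₁₀(62.653/39.209)
    = 0.14777 × 0.20356 = 0.03008 m

S_c ≈ 30.1 mm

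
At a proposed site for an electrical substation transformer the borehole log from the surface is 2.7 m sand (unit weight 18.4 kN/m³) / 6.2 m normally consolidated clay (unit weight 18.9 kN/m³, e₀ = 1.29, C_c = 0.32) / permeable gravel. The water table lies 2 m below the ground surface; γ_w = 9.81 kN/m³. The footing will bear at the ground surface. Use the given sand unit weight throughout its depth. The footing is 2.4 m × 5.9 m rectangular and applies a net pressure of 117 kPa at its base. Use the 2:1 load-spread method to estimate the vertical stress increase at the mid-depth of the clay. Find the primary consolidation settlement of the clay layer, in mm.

Mid-depth of clay below the ground surface: z = 2.7 + 6.2/2 = 5.8 m.
Total vertical stress at mid-clay: σ_v = 18.4×2.7 + 18.9×3.1 = 108.27 kPa.
Pore pressure: u = 9.81×(5.8 − 2) = 37.278 kPa.
Initial effective stress: σ'_0 = σ_v − u = 108.27 − 37.278 = 70.992 kPa.
Stress increase at mid-clay by the 2:1 spreading method:
Δσ = qBL/((B+z)(L+z)) = 117×2.4×5.9/((2.4+5.8)(5.9+5.8)) = 17.268 kPa
Final effective stress: σ'_f = σ'_0 + Δσ = 70.992 + 17.268 = 88.26 kPa.
Normally consolidated clay, so the full stress increment lies on the virgin compression line:
S_c = C_c·H/(1+e₀)·log₁₀(σ'_f/σ'_0) = 0.32×6.2/(1+1.29)×log₁₀(88.26/70.992)
    = 0.86638 × 0.094555 = 0.08192 m

S_c ≈ 81.9 mm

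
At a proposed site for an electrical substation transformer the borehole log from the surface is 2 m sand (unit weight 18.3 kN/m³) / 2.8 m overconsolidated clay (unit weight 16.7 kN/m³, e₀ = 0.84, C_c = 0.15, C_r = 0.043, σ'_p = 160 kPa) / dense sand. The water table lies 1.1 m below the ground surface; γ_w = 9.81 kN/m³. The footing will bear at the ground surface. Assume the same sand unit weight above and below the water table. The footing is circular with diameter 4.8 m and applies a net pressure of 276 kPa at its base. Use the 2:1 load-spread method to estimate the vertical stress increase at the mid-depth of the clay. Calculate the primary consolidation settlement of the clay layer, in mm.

Mid-depth of clay below the ground surface: z = 2 + 2.8/2 = 3.4 m.
Total vertical stress at mid-clay: σ_v = 18.3×2 + 16.7×1.4 = 59.98 kPa.
Pore pressure: u = 9.81×(3.4 − 1.1) = 22.563 kPa.
Initial effective stress: σ'_0 = σ_v − u = 59.98 − 22.563 = 37.417 kPa.
Stress increase at mid-clay by the 2:1 spreading method:
Δσ ≈ qD²/(D+z)² = 276×4.8²/(4.8+3.4)² = 94.572 kPa
Final effective stress: σ'_f = 37.417 + 94.572 = 131.99 kPa.
σ'_f = 131.99 ≤ σ'_p = 160 kPa, so the clay remains overconsolidated and only the recompression index applies:
S_c = C_r·H/(1+e₀)·log₁₀(σ'_f/σ'_0) = 0.043×2.8/1.84×log₁₀(131.99/37.417)
    = 0.065433 × 0.54747 = 0.03582 m

S_c ≈ 35.8 mm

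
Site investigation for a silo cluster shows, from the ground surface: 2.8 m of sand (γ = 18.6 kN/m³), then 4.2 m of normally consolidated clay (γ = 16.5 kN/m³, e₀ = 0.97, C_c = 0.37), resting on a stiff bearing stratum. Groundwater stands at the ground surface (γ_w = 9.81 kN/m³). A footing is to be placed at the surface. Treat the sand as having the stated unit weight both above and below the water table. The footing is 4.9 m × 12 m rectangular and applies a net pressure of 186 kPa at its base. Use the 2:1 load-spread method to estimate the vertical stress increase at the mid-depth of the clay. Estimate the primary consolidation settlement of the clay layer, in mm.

Mid-depth of clay below the ground surface: z = 2.8 + 4.2/2 = 4.9 m.
Total vertical stress at mid-clay: σ_v = 18.6×2.8 + 16.5×2.1 = 86.73 kPa.
Pore pressure: u = 9.81×(4.9 − 0) = 48.069 kPa.
Initial effective stress: σ'_0 = σ_v − u = 86.73 − 48.069 = 38.661 kPa.
Stress increase at mid-clay by the 2:1 spreading method:
Δσ = qBL/((B+z)(L+z)) = 186×4.9×12/((4.9+4.9)(12+4.9)) = 66.036 kPa
Final effective stress: σ'_f = σ'_0 + Δσ = 38.661 + 66.036 = 104.7 kPa.
Normally consolidated clay, so the full stress increment lies on the virgin compression line:
S_c = C_c·H/(1+e₀)·log₁₀(σ'_f/σ'_0) = 0.37×4.2/(1+0.97)×log₁₀(104.7/38.661)
    = 0.78883 × 0.43267 = 0.3413 m

S_c ≈ 341 mm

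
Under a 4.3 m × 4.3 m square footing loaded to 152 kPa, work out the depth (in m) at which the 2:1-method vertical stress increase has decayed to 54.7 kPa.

2:1 spreading — at depth z the loaded area has grown by z in each plan dimension:
qB²/(B+z)² = Δσ_z ⇒ z = B(√(q/Δσ_z) − 1) = 4.3×(√(152/54.7) − 1) = 2.868 m

z ≈ 2.87 m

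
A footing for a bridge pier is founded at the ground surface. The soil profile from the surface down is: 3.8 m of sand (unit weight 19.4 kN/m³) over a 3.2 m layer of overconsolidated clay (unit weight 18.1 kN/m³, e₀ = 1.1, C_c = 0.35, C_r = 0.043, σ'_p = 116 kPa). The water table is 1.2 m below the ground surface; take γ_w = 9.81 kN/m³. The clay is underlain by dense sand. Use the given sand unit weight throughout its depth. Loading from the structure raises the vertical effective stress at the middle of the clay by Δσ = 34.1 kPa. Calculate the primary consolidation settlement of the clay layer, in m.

Mid-depth of clay below the ground surface: z = 3.8 + 3.2/2 = 5.4 m.
Total vertical stress at mid-clay: σ_v = 19.4×3.8 + 18.1×1.6 = 102.68 kPa.
Pore pressure: u = 9.81×(5.4 − 1.2) = 41.202 kPa.
Initial effective stress: σ'_0 = σ_v − u = 102.68 − 41.202 = 61.478 kPa.
Final effective stress: σ'_f = 61.478 + 34.1 = 95.578 kPa.
σ'_f = 95.578 ≤ σ'_p = 116 kPa, so the clay remains overconsolidated and only the recompression index applies:
S_c = C_r·H/(1+e₀)·log₁₀(σ'_f/σ'_0) = 0.043×3.2/2.1×log₁₀(95.578/61.478)
    = 0.065523 × 0.19164 = 0.01256 m

S_c ≈ 0.0126 m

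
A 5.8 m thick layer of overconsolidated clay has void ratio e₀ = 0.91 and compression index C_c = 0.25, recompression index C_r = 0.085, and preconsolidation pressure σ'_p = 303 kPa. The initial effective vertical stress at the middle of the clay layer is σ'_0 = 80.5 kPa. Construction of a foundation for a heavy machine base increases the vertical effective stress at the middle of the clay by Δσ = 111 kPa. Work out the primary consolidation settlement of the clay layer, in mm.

S_c ≈ 97.1 mm

Final effective stress: σ'_f = 80.5 + 111 = 191.5 kPa.
σ'_f = 191.5 ≤ σ'_p = 303 kPa, so the clay remains overconsolidated and only the recompression index applies:
S_c = C_r·H/(1+e₀)·log₁₀(σ'_f/σ'_0) = 0.085×5.8/1.91×log₁₀(191.5/80.5)
    = 0.25811 × 0.37637 = 0.09715 m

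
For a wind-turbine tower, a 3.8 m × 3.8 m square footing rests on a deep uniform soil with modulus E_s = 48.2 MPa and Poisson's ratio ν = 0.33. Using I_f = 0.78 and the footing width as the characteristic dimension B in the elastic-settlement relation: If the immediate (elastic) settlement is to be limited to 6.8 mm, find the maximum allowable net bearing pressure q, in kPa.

E_s = 48.2 MPa = 48200 kPa.
S_e = q·B·(1−ν²)/E_s · I_f  ⇒  q = S_e·E_s / (B·(1−ν²)·I_f).
q = 0.0068 × 48200 / (3.8 × 0.8911 × 0.78) = 124.1 kPa

q ≈ 124 kPa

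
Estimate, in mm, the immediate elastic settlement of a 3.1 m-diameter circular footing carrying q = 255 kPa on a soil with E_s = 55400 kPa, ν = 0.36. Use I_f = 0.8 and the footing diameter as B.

S_e ≈ 9.94 mm

Immediate (elastic) settlement: S_e = q·B·(1−ν²)/E_s · I_f.
S_e = 255 × 3.1 × (1 − 0.36²) / 55400 × 0.8
    = 255 × 3.1 × 0.8704 / 55400 × 0.8
    = 0.009936 m = 9.936 mm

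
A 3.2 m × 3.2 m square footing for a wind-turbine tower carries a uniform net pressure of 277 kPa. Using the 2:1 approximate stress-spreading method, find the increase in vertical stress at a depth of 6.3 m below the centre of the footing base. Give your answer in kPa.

Δσ_z ≈ 31.4 kPa

By the 2:1 method the load spreads at 1 horizontal : 2 vertical, so at depth z the loaded area has grown by z in each plan dimension:
Δσ = qBL/((B+z)(L+z)) = 277×3.2×3.2/((3.2+6.3)(3.2+6.3)) = 31.429 kPa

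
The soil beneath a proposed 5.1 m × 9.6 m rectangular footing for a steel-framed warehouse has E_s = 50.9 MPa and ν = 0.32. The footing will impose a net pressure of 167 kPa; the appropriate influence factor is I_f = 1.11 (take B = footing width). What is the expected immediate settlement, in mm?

Immediate (elastic) settlement: S_e = q·B·(1−ν²)/E_s · I_f.
E_s = 50.9 MPa = 50900 kPa.
S_e = 167 × 5.1 × (1 − 0.32²) / 50900 × 1.11
    = 167 × 5.1 × 0.8976 / 50900 × 1.11
    = 0.01667 m = 16.67 mm

S_e ≈ 16.7 mm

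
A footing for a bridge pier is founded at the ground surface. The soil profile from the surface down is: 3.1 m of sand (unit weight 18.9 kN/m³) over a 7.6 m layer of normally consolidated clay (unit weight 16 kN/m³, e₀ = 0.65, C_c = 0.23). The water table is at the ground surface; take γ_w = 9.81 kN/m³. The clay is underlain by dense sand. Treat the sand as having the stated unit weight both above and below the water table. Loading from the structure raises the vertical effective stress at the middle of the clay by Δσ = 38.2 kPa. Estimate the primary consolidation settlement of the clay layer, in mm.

S_c ≈ 255 mm

Mid-depth of clay below the ground surface: z = 3.1 + 7.6/2 = 6.9 m.
Total vertical stress at mid-clay: σ_v = 18.9×3.1 + 16×3.8 = 119.39 kPa.
Pore pressure: u = 9.81×(6.9 − 0) = 67.689 kPa.
Initial effective stress: σ'_0 = σ_v − u = 119.39 − 67.689 = 51.701 kPa.
Final effective stress: σ'_f = σ'_0 + Δσ = 51.701 + 38.2 = 89.901 kPa.
Normally consolidated clay, so the full stress increment lies on the virgin compression line:
S_c = C_c·H/(1+e₀)·log₁₀(σ'_f/σ'_0) = 0.23×7.6/(1+0.65)×log₁₀(89.901/51.701)
    = 1.0594 × 0.24027 = 0.2545 m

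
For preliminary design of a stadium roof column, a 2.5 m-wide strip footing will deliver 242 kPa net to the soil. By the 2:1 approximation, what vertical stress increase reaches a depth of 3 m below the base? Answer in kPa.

By the 2:1 method the load spreads at 1 horizontal : 2 vertical, so at depth z the loaded area has grown by z in each plan dimension:
Δσ = qB/(B+z) = 242×2.5/(2.5+3) = 110 kPa

Δσ_z ≈ 110 kPa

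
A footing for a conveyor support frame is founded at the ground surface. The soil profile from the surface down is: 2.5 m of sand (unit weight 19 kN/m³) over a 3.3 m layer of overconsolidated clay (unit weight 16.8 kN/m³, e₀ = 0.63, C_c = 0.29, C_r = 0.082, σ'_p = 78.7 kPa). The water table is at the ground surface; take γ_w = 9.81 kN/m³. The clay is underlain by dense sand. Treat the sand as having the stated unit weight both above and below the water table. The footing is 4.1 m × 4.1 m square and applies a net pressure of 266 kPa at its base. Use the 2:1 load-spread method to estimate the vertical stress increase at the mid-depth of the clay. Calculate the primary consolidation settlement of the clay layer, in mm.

S_c ≈ 121 mm

Mid-depth of clay below the ground surface: z = 2.5 + 3.3/2 = 4.15 m.
Total vertical stress at mid-clay: σ_v = 19×2.5 + 16.8×1.65 = 75.22 kPa.
Pore pressure: u = 9.81×(4.15 − 0) = 40.712 kPa.
Initial effective stress: σ'_0 = σ_v − u = 75.22 − 40.712 = 34.508 kPa.
Stress increase at mid-clay by the 2:1 spreading method:
Δσ = qBL/((B+z)(L+z)) = 266×4.1×4.1/((4.1+4.15)(4.1+4.15)) = 65.696 kPa
Final effective stress: σ'_f = 34.508 + 65.696 = 100.2 kPa.
σ'_f = 100.2 > σ'_p = 78.7 kPa, so the stress path crosses the preconsolidation pressure — recompression up to σ'_p, then virgin compression beyond:
S_c = H/(1+e₀)·[C_r·log₁₀(σ'_p/σ'_0) + C_c·log₁₀(σ'_f/σ'_p)]
    = 3.3/1.63 × [0.082×log₁₀(78.7/34.508) + 0.29×log₁₀(100.2/78.7)]
    = 2.0245 × [0.029361 + 0.030419] = 0.121 m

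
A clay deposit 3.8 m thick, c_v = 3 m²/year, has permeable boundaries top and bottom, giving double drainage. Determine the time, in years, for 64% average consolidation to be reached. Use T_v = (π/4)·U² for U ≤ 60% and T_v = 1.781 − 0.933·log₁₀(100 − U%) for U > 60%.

Drainage path length: H_d = H/2 = 1.9 m (double drainage).
U > 60%: T_v = 1.781 − 0.933·log₁₀(100 − 64) = 0.32897.
t = T_v·H_d²/c_v = 0.32897×1.9²/3 = 0.3959 years.

t ≈ 0.396 years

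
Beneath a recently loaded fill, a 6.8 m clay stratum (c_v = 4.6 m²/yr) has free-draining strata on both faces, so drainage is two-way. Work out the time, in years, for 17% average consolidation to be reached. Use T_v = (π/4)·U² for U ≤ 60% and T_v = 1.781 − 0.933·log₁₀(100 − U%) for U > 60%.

t ≈ 0.057 years

Drainage path length: H_d = H/2 = 3.4 m (double drainage).
U ≤ 60%: T_v = (π/4)·U² = (π/4)×0.17² = 0.022698.
t = T_v·H_d²/c_v = 0.022698×3.4²/4.6 = 0.05704 years.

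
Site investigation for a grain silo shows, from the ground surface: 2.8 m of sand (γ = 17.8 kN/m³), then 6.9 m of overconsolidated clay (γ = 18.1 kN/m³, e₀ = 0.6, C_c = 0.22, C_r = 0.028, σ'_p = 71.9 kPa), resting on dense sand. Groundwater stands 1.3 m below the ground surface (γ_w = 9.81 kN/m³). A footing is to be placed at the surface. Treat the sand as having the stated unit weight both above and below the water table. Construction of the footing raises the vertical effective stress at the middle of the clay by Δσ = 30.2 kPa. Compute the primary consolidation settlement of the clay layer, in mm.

S_c ≈ 116 mm

Mid-depth of clay below the ground surface: z = 2.8 + 6.9/2 = 6.25 m.
Total vertical stress at mid-clay: σ_v = 17.8×2.8 + 18.1×3.45 = 112.28 kPa.
Pore pressure: u = 9.81×(6.25 − 1.3) = 48.56 kPa.
Initial effective stress: σ'_0 = σ_v − u = 112.28 − 48.56 = 63.72 kPa.
Final effective stress: σ'_f = 63.72 + 30.2 = 93.92 kPa.
σ'_f = 93.92 > σ'_p = 71.9 kPa, so the stress path crosses the preconsolidation pressure — recompression up to σ'_p, then virgin compression beyond:
S_c = H/(1+e₀)·[C_r·log₁₀(σ'_p/σ'_0) + C_c·log₁₀(σ'_f/σ'_p)]
    = 6.9/1.6 × [0.028×log₁₀(71.9/63.72) + 0.22×log₁₀(93.92/71.9)]
    = 4.3125 × [0.0014687 + 0.025526] = 0.1164 m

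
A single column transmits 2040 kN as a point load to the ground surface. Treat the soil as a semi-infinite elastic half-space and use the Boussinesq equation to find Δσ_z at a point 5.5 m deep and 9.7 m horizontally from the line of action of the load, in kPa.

Δσ_z ≈ 0.94 kPa

Boussinesq vertical stress below a point load on an elastic half-space:
Δσ_z = 3P/(2πz²) · [1 + (r/z)²]^(−5/2)
r/z = 9.7/5.5 = 1.7636; [1+(r/z)²]^(−5/2) = 0.029194.
Δσ_z = 3×2040/(2π×5.5²) × 0.029194 = 32.199 × 0.029194 = 0.94 kPa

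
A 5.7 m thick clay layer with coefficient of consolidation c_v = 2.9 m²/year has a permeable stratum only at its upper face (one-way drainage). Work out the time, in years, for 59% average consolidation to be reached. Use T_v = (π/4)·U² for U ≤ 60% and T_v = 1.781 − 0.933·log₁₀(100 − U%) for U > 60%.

Drainage path length: H_d = H = 5.7 m (single drainage).
U ≤ 60%: T_v = (π/4)·U² = (π/4)×0.59² = 0.2734.
t = T_v·H_d²/c_v = 0.2734×5.7²/2.9 = 3.063 years.

t ≈ 3.06 years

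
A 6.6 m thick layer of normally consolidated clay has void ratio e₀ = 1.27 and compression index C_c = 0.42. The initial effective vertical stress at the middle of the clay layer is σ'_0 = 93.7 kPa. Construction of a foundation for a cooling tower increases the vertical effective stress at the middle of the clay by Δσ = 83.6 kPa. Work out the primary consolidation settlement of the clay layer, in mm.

S_c ≈ 338 mm

Final effective stress: σ'_f = σ'_0 + Δσ = 93.7 + 83.6 = 177.3 kPa.
Normally consolidated clay, so the full stress increment lies on the virgin compression line:
S_c = C_c·H/(1+e₀)·log₁₀(σ'_f/σ'_0) = 0.42×6.6/(1+1.27)×log₁₀(177.3/93.7)
    = 1.2211 × 0.27697 = 0.3382 m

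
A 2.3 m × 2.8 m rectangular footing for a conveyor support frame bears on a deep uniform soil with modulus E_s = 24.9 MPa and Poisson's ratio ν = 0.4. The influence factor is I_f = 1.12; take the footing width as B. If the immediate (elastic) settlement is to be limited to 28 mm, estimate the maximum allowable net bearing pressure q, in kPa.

q ≈ 322 kPa

E_s = 24.9 MPa = 24900 kPa.
S_e = q·B·(1−ν²)/E_s · I_f  ⇒  q = S_e·E_s / (B·(1−ν²)·I_f).
q = 0.028 × 24900 / (2.3 × 0.84 × 1.12) = 322.2 kPa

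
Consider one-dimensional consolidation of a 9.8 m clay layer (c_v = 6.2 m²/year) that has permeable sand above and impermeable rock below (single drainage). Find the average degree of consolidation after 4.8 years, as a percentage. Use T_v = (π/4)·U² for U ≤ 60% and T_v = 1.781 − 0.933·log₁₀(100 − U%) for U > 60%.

Drainage path length: H_d = H = 9.8 m (single drainage).
T_v = c_v·t/H_d² = 6.2×4.8/9.8² = 0.30987.
T_v = 0.30987 corresponds to the U > 60% branch:
U = 1 − 10^((1.781 − T_v)/0.933)/100 = 0.6226

U ≈ 62.3 %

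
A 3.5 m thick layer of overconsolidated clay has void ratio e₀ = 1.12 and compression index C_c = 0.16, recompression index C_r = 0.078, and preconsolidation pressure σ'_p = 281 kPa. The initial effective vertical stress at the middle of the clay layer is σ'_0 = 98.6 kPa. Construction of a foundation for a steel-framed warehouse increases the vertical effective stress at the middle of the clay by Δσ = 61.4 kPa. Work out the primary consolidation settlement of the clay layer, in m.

Final effective stress: σ'_f = 98.6 + 61.4 = 160 kPa.
σ'_f = 160 ≤ σ'_p = 281 kPa, so the clay remains overconsolidated and only the recompression index applies:
S_c = C_r·H/(1+e₀)·log₁₀(σ'_f/σ'_0) = 0.078×3.5/2.12×log₁₀(160/98.6)
    = 0.12877 × 0.21024 = 0.02707 m

S_c ≈ 0.0271 m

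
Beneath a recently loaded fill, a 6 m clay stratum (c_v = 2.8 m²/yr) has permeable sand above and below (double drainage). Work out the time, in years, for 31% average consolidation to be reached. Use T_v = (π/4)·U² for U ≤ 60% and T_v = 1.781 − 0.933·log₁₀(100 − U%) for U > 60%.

t ≈ 0.243 years

Drainage path length: H_d = H/2 = 3 m (double drainage).
U ≤ 60%: T_v = (π/4)·U² = (π/4)×0.31² = 0.075477.
t = T_v·H_d²/c_v = 0.075477×3²/2.8 = 0.2426 years.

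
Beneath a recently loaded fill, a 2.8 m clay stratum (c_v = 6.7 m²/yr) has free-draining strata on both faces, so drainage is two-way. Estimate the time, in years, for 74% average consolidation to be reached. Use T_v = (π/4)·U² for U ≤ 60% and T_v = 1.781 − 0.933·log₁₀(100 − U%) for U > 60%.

Drainage path length: H_d = H/2 = 1.4 m (double drainage).
U > 60%: T_v = 1.781 − 0.933·log₁₀(100 − 74) = 0.46083.
t = T_v·H_d²/c_v = 0.46083×1.4²/6.7 = 0.1348 years.

t ≈ 0.135 years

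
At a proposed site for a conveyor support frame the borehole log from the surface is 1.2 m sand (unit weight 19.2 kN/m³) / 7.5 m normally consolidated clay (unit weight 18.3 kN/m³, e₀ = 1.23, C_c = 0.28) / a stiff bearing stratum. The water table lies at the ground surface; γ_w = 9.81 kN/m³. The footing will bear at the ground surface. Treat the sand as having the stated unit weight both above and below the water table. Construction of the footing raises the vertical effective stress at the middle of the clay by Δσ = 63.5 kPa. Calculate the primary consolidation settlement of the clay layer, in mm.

S_c ≈ 370 mm

Mid-depth of clay below the ground surface: z = 1.2 + 7.5/2 = 4.95 m.
Total vertical stress at mid-clay: σ_v = 19.2×1.2 + 18.3×3.75 = 91.665 kPa.
Pore pressure: u = 9.81×(4.95 − 0) = 48.56 kPa.
Initial effective stress: σ'_0 = σ_v − u = 91.665 − 48.56 = 43.105 kPa.
Final effective stress: σ'_f = σ'_0 + Δσ = 43.105 + 63.5 = 106.6 kPa.
Normally consolidated clay, so the full stress increment lies on the virgin compression line:
S_c = C_c·H/(1+e₀)·log₁₀(σ'_f/σ'_0) = 0.28×7.5/(1+1.23)×log₁₀(106.6/43.105)
    = 0.9417 × 0.39323 = 0.3703 m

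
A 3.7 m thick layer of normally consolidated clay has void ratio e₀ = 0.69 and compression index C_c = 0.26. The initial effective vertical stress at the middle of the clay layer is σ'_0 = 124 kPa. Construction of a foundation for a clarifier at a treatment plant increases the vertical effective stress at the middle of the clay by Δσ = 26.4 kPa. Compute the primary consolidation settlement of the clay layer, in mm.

S_c ≈ 47.7 mm

Final effective stress: σ'_f = σ'_0 + Δσ = 124 + 26.4 = 150.4 kPa.
Normally consolidated clay, so the full stress increment lies on the virgin compression line:
S_c = C_c·H/(1+e₀)·log₁₀(σ'_f/σ'_0) = 0.26×3.7/(1+0.69)×log₁₀(150.4/124)
    = 0.56923 × 0.083826 = 0.04772 m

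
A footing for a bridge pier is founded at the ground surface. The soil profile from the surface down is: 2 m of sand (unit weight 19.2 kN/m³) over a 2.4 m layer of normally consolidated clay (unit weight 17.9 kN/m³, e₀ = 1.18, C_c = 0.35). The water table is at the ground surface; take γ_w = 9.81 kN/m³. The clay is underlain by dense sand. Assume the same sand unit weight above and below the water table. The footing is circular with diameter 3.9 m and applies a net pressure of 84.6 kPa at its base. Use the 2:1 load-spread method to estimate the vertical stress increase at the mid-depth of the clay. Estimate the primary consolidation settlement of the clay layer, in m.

S_c ≈ 0.107 m

Mid-depth of clay below the ground surface: z = 2 + 2.4/2 = 3.2 m.
Total vertical stress at mid-clay: σ_v = 19.2×2 + 17.9×1.2 = 59.88 kPa.
Pore pressure: u = 9.81×(3.2 − 0) = 31.392 kPa.
Initial effective stress: σ'_0 = σ_v − u = 59.88 − 31.392 = 28.488 kPa.
Stress increase at mid-clay by the 2:1 spreading method:
Δσ ≈ qD²/(D+z)² = 84.6×3.9²/(3.9+3.2)² = 25.526 kPa
Final effective stress: σ'_f = σ'_0 + Δσ = 28.488 + 25.526 = 54.014 kPa.
Normally consolidated clay, so the full stress increment lies on the virgin compression line:
S_c = C_c·H/(1+e₀)·log₁₀(σ'_f/σ'_0) = 0.35×2.4/(1+1.18)×log₁₀(54.014/28.488)
    = 0.38532 × 0.27784 = 0.1071 m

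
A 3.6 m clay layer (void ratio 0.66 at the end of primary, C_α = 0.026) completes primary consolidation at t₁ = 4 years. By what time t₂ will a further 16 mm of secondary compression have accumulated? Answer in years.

S_s = C_α·H/(1+e_p)·log₁₀(t₂/t₁) ⇒ log₁₀(t₂/t₁) = S_s·(1+e_p)/(C_α·H).
log₁₀(t₂/t₁) = 0.016 × (1+0.66) / (0.026×3.6) = 0.2838
t₂ = t₁ × 10^0.2838 = 4 × 1.922 = 7.688 years

t₂ ≈ 7.69 years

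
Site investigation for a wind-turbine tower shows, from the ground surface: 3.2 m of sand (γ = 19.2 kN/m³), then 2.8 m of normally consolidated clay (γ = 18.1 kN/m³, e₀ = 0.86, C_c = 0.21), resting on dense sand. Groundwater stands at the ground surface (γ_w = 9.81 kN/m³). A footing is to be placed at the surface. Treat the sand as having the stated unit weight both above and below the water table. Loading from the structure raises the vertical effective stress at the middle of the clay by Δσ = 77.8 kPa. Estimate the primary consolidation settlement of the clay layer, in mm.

S_c ≈ 145 mm

Mid-depth of clay below the ground surface: z = 3.2 + 2.8/2 = 4.6 m.
Total vertical stress at mid-clay: σ_v = 19.2×3.2 + 18.1×1.4 = 86.78 kPa.
Pore pressure: u = 9.81×(4.6 − 0) = 45.126 kPa.
Initial effective stress: σ'_0 = σ_v − u = 86.78 − 45.126 = 41.654 kPa.
Final effective stress: σ'_f = σ'_0 + Δσ = 41.654 + 77.8 = 119.45 kPa.
Normally consolidated clay, so the full stress increment lies on the virgin compression line:
S_c = C_c·H/(1+e₀)·log₁₀(σ'_f/σ'_0) = 0.21×2.8/(1+0.86)×log₁₀(119.45/41.654)
    = 0.31613 × 0.45753 = 0.1446 m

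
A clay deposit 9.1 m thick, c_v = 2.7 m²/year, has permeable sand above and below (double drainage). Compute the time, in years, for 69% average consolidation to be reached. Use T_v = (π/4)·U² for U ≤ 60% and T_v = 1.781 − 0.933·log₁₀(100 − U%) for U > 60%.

Drainage path length: H_d = H/2 = 4.55 m (double drainage).
U > 60%: T_v = 1.781 − 0.933·log₁₀(100 − 69) = 0.38956.
t = T_v·H_d²/c_v = 0.38956×4.55²/2.7 = 2.987 years.

t ≈ 2.99 years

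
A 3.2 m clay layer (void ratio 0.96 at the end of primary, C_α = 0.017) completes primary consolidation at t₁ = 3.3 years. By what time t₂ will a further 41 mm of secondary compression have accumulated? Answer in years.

t₂ ≈ 99 years

S_s = C_α·H/(1+e_p)·log₁₀(t₂/t₁) ⇒ log₁₀(t₂/t₁) = S_s·(1+e_p)/(C_α·H).
log₁₀(t₂/t₁) = 0.041 × (1+0.96) / (0.017×3.2) = 1.477
t₂ = t₁ × 10^1.477 = 3.3 × 30.01 = 99.02 years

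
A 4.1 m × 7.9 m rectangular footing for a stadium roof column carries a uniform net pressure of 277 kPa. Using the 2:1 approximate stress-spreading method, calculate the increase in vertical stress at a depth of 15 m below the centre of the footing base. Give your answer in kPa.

Δσ_z ≈ 20.5 kPa

By the 2:1 method the load spreads at 1 horizontal : 2 vertical, so at depth z the loaded area has grown by z in each plan dimension:
Δσ = qBL/((B+z)(L+z)) = 277×4.1×7.9/((4.1+15)(7.9+15)) = 20.513 kPa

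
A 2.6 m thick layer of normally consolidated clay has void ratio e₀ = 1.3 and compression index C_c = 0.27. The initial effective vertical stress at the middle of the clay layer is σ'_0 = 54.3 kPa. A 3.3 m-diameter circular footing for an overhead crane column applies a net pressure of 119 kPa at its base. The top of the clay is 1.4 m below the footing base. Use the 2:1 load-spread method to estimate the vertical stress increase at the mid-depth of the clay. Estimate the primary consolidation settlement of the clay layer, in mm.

S_c ≈ 67.4 mm

Mid-depth of clay below the footing base: z = 1.4 + 2.6/2 = 2.7 m.
Stress increase at mid-clay by the 2:1 spreading method:
Δσ ≈ qD²/(D+z)² = 119×3.3²/(3.3+2.7)² = 35.997 kPa
Final effective stress: σ'_f = σ'_0 + Δσ = 54.3 + 35.997 = 90.297 kPa.
Normally consolidated clay, so the full stress increment lies on the virgin compression line:
S_c = C_c·H/(1+e₀)·log₁₀(σ'_f/σ'_0) = 0.27×2.6/(1+1.3)×log₁₀(90.297/54.3)
    = 0.30522 × 0.22087 = 0.06741 m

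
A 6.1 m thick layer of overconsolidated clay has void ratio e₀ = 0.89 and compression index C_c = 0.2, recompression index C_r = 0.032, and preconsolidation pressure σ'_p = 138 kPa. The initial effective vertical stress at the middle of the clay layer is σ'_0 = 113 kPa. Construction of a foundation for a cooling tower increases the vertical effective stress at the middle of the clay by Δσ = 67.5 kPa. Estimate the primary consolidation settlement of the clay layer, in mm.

S_c ≈ 84.2 mm

Final effective stress: σ'_f = 113 + 67.5 = 180.5 kPa.
σ'_f = 180.5 > σ'_p = 138 kPa, so the stress path crosses the preconsolidation pressure — recompression up to σ'_p, then virgin compression beyond:
S_c = H/(1+e₀)·[C_r·log₁₀(σ'_p/σ'_0) + C_c·log₁₀(σ'_f/σ'_p)]
    = 6.1/1.89 × [0.032×log₁₀(138/113) + 0.2×log₁₀(180.5/138)]
    = 3.2275 × [0.0027776 + 0.02332] = 0.08423 m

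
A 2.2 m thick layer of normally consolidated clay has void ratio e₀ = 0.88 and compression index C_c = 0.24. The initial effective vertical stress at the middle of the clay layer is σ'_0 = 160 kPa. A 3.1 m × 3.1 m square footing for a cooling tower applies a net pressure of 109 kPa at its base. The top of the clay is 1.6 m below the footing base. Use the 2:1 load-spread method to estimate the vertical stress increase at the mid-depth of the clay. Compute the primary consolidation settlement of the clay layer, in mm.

S_c ≈ 21.7 mm

Mid-depth of clay below the footing base: z = 1.6 + 2.2/2 = 2.7 m.
Stress increase at mid-clay by the 2:1 spreading method:
Δσ = qBL/((B+z)(L+z)) = 109×3.1×3.1/((3.1+2.7)(3.1+2.7)) = 31.138 kPa
Final effective stress: σ'_f = σ'_0 + Δσ = 160 + 31.138 = 191.14 kPa.
Normally consolidated clay, so the full stress increment lies on the virgin compression line:
S_c = C_c·H/(1+e₀)·log₁₀(σ'_f/σ'_0) = 0.24×2.2/(1+0.88)×log₁₀(191.14/160)
    = 0.28085 × 0.077232 = 0.02169 m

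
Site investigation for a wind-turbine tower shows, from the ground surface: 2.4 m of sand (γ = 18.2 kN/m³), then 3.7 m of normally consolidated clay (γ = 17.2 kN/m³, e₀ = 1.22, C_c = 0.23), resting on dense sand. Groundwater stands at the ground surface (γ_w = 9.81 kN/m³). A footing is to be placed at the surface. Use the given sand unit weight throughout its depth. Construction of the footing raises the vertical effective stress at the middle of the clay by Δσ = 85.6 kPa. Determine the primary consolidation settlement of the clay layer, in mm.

Mid-depth of clay below the ground surface: z = 2.4 + 3.7/2 = 4.25 m.
Total vertical stress at mid-clay: σ_v = 18.2×2.4 + 17.2×1.85 = 75.5 kPa.
Pore pressure: u = 9.81×(4.25 − 0) = 41.693 kPa.
Initial effective stress: σ'_0 = σ_v − u = 75.5 − 41.693 = 33.807 kPa.
Final effective stress: σ'_f = σ'_0 + Δσ = 33.807 + 85.6 = 119.41 kPa.
Normally consolidated clay, so the full stress increment lies on the virgin compression line:
S_c = C_c·H/(1+e₀)·log₁₀(σ'_f/σ'_0) = 0.23×3.7/(1+1.22)×log₁₀(119.41/33.807)
    = 0.38333 × 0.54803 = 0.2101 m

S_c ≈ 210 mm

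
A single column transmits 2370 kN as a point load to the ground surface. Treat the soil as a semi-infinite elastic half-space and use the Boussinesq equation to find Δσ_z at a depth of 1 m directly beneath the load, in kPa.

Δσ_z ≈ 1130 kPa

Boussinesq vertical stress below a point load on an elastic half-space:
Δσ_z = 3P/(2πz²) · [1 + (r/z)²]^(−5/2)
r/z = 0/1 = 0; [1+(r/z)²]^(−5/2) = 1.
Δσ_z = 3×2370/(2π×1²) × 1 = 1131.6 × 1 = 1132 kPa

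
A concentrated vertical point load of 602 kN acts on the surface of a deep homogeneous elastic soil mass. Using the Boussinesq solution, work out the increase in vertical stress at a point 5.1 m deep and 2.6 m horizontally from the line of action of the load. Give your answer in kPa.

Boussinesq vertical stress below a point load on an elastic half-space:
Δσ_z = 3P/(2πz²) · [1 + (r/z)²]^(−5/2)
r/z = 2.6/5.1 = 0.5098; [1+(r/z)²]^(−5/2) = 0.56125.
Δσ_z = 3×602/(2π×5.1²) × 0.56125 = 11.051 × 0.56125 = 6.202 kPa

Δσ_z ≈ 6.2 kPa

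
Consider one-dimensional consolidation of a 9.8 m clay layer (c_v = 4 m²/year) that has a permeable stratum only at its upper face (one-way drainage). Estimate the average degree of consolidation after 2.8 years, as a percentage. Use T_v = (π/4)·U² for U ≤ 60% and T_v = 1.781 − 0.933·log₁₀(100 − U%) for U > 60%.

Drainage path length: H_d = H = 9.8 m (single drainage).
T_v = c_v·t/H_d² = 4×2.8/9.8² = 0.11662.
T_v = 0.11662 corresponds to the U ≤ 60% branch:
U = √(4T_v/π) = 0.3853

U ≈ 38.5 %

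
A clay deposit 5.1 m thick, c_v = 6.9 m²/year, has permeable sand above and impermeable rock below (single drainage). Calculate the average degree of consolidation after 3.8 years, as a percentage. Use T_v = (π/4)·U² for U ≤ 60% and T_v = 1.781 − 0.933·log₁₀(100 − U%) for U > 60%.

U ≈ 93.3 %

Drainage path length: H_d = H = 5.1 m (single drainage).
T_v = c_v·t/H_d² = 6.9×3.8/5.1² = 1.0081.
T_v = 1.0081 corresponds to the U > 60% branch:
U = 1 − 10^((1.781 − T_v)/0.933)/100 = 0.9326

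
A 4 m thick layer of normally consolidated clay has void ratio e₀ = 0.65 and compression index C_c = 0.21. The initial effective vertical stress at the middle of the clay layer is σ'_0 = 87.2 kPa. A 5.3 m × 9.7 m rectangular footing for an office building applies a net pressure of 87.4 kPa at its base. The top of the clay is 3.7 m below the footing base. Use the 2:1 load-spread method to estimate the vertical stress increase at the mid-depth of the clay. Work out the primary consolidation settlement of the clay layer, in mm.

Mid-depth of clay below the footing base: z = 3.7 + 4/2 = 5.7 m.
Stress increase at mid-clay by the 2:1 spreading method:
Δσ = qBL/((B+z)(L+z)) = 87.4×5.3×9.7/((5.3+5.7)(9.7+5.7)) = 26.524 kPa
Final effective stress: σ'_f = σ'_0 + Δσ = 87.2 + 26.524 = 113.72 kPa.
Normally consolidated clay, so the full stress increment lies on the virgin compression line:
S_c = C_c·H/(1+e₀)·log₁₀(σ'_f/σ'_0) = 0.21×4/(1+0.65)×log₁₀(113.72/87.2)
    = 0.50909 × 0.11532 = 0.05871 m

S_c ≈ 58.7 mm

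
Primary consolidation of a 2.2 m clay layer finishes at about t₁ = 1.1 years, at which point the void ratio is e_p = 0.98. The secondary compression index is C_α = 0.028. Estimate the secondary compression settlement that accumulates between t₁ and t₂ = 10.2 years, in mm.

S_s ≈ 30.1 mm

Secondary compression: S_s = C_α·H/(1+e_p)·log₁₀(t₂/t₁)
S_s = 0.028×2.2/(1+0.98)×log₁₀(10.2/1.1)
    = 0.03111 × 0.9672 = 0.03009 m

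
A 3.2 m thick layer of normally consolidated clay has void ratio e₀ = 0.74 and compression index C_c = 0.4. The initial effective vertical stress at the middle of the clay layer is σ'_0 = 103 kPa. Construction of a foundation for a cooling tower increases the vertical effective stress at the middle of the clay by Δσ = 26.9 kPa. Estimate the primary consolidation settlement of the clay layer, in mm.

Final effective stress: σ'_f = σ'_0 + Δσ = 103 + 26.9 = 129.9 kPa.
Normally consolidated clay, so the full stress increment lies on the virgin compression line:
S_c = C_c·H/(1+e₀)·log₁₀(σ'_f/σ'_0) = 0.4×3.2/(1+0.74)×log₁₀(129.9/103)
    = 0.73563 × 0.10077 = 0.07413 m

S_c ≈ 74.1 mm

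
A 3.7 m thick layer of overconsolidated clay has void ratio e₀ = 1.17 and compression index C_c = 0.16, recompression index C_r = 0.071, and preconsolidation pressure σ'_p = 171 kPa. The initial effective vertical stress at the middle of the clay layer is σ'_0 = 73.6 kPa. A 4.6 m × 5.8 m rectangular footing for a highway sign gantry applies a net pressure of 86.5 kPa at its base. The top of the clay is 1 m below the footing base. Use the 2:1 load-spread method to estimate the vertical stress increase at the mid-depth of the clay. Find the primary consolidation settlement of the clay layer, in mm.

Mid-depth of clay below the footing base: z = 1 + 3.7/2 = 2.85 m.
Stress increase at mid-clay by the 2:1 spreading method:
Δσ = qBL/((B+z)(L+z)) = 86.5×4.6×5.8/((4.6+2.85)(5.8+2.85)) = 35.812 kPa
Final effective stress: σ'_f = 73.6 + 35.812 = 109.41 kPa.
σ'_f = 109.41 ≤ σ'_p = 171 kPa, so the clay remains overconsolidated and only the recompression index applies:
S_c = C_r·H/(1+e₀)·log₁₀(σ'_f/σ'_0) = 0.071×3.7/2.17×log₁₀(109.41/73.6)
    = 0.12106 × 0.17218 = 0.02084 m

S_c ≈ 20.8 mm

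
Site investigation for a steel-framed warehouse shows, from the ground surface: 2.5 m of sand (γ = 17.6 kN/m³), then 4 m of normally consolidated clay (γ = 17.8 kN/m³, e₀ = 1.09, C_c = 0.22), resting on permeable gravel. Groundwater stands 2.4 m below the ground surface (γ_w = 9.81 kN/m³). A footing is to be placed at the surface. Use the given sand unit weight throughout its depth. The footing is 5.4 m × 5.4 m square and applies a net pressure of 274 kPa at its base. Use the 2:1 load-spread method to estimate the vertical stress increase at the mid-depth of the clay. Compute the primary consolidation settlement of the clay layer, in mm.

S_c ≈ 159 mm

Mid-depth of clay below the ground surface: z = 2.5 + 4/2 = 4.5 m.
Total vertical stress at mid-clay: σ_v = 17.6×2.5 + 17.8×2 = 79.6 kPa.
Pore pressure: u = 9.81×(4.5 − 2.4) = 20.601 kPa.
Initial effective stress: σ'_0 = σ_v − u = 79.6 − 20.601 = 58.999 kPa.
Stress increase at mid-clay by the 2:1 spreading method:
Δσ = qBL/((B+z)(L+z)) = 274×5.4×5.4/((5.4+4.5)(5.4+4.5)) = 81.521 kPa
Final effective stress: σ'_f = σ'_0 + Δσ = 58.999 + 81.521 = 140.52 kPa.
Normally consolidated clay, so the full stress increment lies on the virgin compression line:
S_c = C_c·H/(1+e₀)·log₁₀(σ'_f/σ'_0) = 0.22×4/(1+1.09)×log₁₀(140.52/58.999)
    = 0.42105 × 0.37689 = 0.1587 m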